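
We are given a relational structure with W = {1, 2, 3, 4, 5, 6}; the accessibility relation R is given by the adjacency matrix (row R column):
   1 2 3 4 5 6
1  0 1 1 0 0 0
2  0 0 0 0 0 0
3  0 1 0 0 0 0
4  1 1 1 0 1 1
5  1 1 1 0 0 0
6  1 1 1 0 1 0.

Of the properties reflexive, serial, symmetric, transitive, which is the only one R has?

Reflexive: no — 1 is not related to itself.
Serial: no — 2 has no R-successor.
Symmetric: no — 1 R 2 but not 2 R 1.
Transitive: yes — every two-step R-path is closed by a direct edge.
Only transitive holds.

transitive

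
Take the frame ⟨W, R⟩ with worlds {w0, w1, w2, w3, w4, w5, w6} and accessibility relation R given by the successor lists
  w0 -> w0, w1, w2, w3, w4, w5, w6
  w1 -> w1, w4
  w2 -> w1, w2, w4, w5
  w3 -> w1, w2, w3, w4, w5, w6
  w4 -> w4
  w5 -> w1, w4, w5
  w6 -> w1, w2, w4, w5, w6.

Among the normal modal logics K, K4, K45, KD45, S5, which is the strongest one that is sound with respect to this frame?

K4

Transitive (axiom 4): yes — every two-step R-path is closed by a direct edge.
Euclidean (axiom 5): no — w0 R w1 and w0 R w2, but not w1 R w2.
Serial (axiom D): yes — every world has a successor (e.g. w0 R w0).
Reflexive (axiom T): yes — every world is R-related to itself.
So F validates K, K4; K45 would additionally require R to be Euclidean. The strongest is K4.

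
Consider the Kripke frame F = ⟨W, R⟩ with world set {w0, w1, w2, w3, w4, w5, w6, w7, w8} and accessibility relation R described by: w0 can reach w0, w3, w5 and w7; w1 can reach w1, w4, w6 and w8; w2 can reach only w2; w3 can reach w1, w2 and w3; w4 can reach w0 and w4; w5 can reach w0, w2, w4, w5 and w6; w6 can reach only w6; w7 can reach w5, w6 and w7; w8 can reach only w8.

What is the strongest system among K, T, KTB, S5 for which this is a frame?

T

Reflexive (axiom T): yes — every world is R-related to itself.
Symmetric (axiom B): no — w0 R w3 but not w3 R w0.
Euclidean (axiom 5): no — w0 R w3 and w0 R w5, but not w3 R w5.
So F validates K, T; KTB would additionally require R to be symmetric. The strongest is T.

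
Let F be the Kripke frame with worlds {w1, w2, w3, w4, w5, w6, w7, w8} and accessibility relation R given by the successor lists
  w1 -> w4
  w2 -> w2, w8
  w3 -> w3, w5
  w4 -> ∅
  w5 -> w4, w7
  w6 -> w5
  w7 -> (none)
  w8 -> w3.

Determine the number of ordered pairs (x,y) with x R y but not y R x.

Enumerating: (w1,w4), (w2,w8), (w3,w5), (w5,w4), (w5,w7), (w6,w5), (w8,w3).

7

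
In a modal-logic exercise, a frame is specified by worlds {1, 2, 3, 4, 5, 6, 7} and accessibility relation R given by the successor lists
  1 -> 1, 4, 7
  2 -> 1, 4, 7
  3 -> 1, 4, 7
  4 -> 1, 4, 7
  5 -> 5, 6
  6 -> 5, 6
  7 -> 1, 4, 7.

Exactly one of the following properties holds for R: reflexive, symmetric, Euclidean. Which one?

Euclidean

Reflexive: no — 2 is not related to itself.
Symmetric: no — 2 R 1 but not 1 R 2.
Euclidean: yes — any two successors of a common world are R-related.
Only Euclidean holds.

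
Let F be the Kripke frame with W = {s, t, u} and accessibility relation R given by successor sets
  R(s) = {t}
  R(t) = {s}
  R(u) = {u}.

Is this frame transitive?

Transitive: no — s R t and t R s, but not s R s.

No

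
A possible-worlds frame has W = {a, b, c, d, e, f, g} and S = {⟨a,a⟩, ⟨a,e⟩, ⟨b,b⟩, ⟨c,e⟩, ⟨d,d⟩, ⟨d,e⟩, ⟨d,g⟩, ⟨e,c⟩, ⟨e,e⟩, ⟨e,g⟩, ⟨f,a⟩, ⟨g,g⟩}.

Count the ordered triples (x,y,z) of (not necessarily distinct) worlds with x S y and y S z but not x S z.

6

Enumerating: (a,e,c), (a,e,g), (c,e,c), (c,e,g), (d,e,c), (f,a,e).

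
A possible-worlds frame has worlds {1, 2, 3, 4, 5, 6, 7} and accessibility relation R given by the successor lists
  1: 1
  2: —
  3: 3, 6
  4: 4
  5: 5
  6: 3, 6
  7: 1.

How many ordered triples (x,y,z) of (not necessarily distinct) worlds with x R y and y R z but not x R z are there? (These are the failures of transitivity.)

R is transitive; there are no such tuples.

0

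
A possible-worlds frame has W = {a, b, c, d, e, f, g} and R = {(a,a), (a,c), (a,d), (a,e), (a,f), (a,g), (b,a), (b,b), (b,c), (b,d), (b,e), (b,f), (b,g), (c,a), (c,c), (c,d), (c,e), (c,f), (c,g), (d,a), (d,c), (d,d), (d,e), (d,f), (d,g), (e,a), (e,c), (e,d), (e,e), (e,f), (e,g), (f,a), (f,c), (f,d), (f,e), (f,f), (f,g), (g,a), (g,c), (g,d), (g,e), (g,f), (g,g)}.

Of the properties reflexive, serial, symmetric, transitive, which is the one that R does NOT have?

symmetric

Reflexive: yes — every world is R-related to itself.
Serial: yes — every world has a successor (e.g. a R a).
Symmetric: no — b R a but not a R b.
Transitive: yes — every two-step R-path is closed by a direct edge.
Only symmetric fails.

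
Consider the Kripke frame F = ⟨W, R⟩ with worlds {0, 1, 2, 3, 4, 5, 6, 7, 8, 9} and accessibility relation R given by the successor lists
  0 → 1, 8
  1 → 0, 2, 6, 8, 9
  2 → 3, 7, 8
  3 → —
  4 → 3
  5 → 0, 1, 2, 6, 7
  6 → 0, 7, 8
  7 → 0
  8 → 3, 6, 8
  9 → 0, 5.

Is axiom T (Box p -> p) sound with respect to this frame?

No

Axiom T corresponds to the accessibility relation being reflexive.
Reflexive: no — 0 is not related to itself.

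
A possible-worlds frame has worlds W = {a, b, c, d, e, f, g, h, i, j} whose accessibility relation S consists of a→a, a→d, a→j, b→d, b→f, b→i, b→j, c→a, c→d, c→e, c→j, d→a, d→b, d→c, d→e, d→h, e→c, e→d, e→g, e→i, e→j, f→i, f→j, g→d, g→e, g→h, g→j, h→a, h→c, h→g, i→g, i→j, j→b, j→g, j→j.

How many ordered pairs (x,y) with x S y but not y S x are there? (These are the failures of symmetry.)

Enumerating: (a,j), (b,f), (b,i), (c,a), (c,j), (d,h), (e,i), (e,j), (f,i), (f,j), (g,d), (h,a), (h,c), (i,g), (i,j).

15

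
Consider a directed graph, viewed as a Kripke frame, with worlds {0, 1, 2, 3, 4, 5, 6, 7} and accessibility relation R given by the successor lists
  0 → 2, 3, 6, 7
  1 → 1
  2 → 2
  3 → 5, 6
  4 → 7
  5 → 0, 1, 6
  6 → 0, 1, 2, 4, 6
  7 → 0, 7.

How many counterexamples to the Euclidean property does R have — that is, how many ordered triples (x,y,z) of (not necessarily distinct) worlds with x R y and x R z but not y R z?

Enumerating: (0,2,3), (0,2,6), (0,2,7), (0,3,2), (0,3,3), (0,3,7), (0,6,3), (0,6,7), (0,7,2), (0,7,3), (0,7,6), (3,5,5), … and 22 more.
Total: 34.

34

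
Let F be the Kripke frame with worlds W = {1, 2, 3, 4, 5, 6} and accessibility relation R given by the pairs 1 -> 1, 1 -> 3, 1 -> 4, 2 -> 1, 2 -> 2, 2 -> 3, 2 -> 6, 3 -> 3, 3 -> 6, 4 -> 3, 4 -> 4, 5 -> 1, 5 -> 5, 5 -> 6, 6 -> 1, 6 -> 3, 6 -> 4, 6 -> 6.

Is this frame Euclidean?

No

Euclidean: no — 1 R 3 and 1 R 4, but not 3 R 4.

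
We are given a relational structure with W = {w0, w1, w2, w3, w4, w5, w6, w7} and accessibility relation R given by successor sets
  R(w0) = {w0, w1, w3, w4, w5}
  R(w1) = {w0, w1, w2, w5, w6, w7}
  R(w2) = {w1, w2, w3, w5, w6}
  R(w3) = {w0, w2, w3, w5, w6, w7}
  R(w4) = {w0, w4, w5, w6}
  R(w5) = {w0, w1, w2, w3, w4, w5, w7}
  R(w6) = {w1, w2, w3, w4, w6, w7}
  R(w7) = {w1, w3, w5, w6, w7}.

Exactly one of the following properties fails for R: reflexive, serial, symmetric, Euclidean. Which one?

Reflexive: yes — every world is R-related to itself.
Serial: yes — every world has a successor (e.g. w0 R w0).
Symmetric: yes — every pair in R has its reverse in R.
Euclidean: no — w0 R w1 and w0 R w3, but not w1 R w3.
Only Euclidean fails.

Euclidean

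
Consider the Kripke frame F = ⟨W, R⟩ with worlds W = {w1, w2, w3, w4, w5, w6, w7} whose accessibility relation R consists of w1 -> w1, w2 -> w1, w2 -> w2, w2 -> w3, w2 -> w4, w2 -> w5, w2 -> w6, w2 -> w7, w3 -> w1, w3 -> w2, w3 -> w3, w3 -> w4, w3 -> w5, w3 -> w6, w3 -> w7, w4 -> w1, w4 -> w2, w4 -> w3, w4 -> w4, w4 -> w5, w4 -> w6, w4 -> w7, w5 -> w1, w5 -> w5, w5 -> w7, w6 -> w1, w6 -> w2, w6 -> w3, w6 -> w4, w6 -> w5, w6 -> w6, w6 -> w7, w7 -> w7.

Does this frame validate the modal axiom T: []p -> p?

Axiom T corresponds to the accessibility relation being reflexive.
Reflexive: yes — every world is R-related to itself.

Yes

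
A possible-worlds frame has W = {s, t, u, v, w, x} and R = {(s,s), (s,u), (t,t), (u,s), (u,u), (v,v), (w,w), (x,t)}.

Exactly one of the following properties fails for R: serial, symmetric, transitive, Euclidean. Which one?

Serial: yes — every world has a successor (e.g. s R s).
Symmetric: no — x R t but not t R x.
Transitive: yes — every two-step R-path is closed by a direct edge.
Euclidean: yes — any two successors of a common world are R-related.
Only symmetric fails.

symmetric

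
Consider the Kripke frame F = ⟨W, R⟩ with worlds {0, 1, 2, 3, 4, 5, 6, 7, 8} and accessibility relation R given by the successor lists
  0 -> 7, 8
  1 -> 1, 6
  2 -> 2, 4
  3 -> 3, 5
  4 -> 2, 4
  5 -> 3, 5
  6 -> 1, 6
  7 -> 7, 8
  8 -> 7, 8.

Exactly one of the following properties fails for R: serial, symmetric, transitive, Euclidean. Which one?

Serial: yes — every world has a successor (e.g. 0 R 7).
Symmetric: no — 0 R 7 but not 7 R 0.
Transitive: yes — every two-step R-path is closed by a direct edge.
Euclidean: yes — any two successors of a common world are R-related.
Only symmetric fails.

symmetric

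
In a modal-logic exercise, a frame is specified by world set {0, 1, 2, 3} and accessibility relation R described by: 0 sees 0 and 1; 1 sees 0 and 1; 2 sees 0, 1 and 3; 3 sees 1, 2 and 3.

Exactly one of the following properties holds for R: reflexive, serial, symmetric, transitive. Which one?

Reflexive: no — 2 is not related to itself.
Serial: yes — every world has a successor (e.g. 0 R 0).
Symmetric: no — 2 R 0 but not 0 R 2.
Transitive: no — 3 R 1 and 1 R 0, but not 3 R 0.
Only serial holds.

serial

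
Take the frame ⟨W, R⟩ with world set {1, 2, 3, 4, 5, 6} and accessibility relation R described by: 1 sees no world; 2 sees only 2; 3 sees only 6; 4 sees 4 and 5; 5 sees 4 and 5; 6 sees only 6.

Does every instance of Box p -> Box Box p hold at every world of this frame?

Axiom 4 corresponds to the accessibility relation being transitive.
Transitive: yes — every two-step R-path is closed by a direct edge.

Yes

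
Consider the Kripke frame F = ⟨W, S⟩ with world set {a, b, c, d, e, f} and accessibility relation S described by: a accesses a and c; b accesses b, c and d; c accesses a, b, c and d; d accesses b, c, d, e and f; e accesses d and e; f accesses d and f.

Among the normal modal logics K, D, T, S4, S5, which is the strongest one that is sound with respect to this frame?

T

Serial (axiom D): yes — every world has a successor (e.g. a S a).
Reflexive (axiom T): yes — every world is S-related to itself.
Transitive (axiom 4): no — a S c and c S b, but not a S b.
Euclidean (axiom 5): no — c S a and c S b, but not a S b.
So F validates K, D, T; S4 would additionally require S to be transitive. The strongest is T.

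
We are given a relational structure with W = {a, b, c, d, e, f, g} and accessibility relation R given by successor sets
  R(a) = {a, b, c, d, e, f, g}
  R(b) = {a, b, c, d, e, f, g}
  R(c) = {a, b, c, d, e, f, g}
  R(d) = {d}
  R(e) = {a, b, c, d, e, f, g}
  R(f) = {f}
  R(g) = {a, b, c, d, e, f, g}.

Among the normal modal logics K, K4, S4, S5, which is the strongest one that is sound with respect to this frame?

S4

Transitive (axiom 4): yes — every two-step R-path is closed by a direct edge.
Reflexive (axiom T): yes — every world is R-related to itself.
Euclidean (axiom 5): no — a R d and a R b, but not d R b.
So F validates K, K4, S4; S5 would additionally require R to be Euclidean. The strongest is S4.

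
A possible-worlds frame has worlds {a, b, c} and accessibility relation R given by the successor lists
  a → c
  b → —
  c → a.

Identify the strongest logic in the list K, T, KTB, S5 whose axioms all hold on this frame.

K

Reflexive (axiom T): no — a is not related to itself.
Symmetric (axiom B): yes — every pair in R has its reverse in R.
Euclidean (axiom 5): no — a R c and a R c, but not c R c.
So F validates K; T would additionally require R to be reflexive. The strongest is K.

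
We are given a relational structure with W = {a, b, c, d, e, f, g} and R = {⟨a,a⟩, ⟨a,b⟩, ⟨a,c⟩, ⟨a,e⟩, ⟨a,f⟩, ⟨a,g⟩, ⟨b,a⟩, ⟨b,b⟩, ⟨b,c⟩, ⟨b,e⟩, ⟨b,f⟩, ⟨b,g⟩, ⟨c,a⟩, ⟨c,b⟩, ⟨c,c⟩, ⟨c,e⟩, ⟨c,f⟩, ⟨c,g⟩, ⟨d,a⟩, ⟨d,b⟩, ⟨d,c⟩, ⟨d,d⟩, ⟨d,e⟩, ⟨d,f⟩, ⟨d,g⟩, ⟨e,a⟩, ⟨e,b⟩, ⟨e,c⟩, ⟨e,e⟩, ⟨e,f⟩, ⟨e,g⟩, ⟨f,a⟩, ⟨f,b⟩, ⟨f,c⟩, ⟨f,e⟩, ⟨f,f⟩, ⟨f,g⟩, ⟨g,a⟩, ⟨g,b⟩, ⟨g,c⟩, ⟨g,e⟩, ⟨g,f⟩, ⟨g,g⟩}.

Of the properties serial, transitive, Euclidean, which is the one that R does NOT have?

Euclidean

Serial: yes — every world has a successor (e.g. a R a).
Transitive: yes — every two-step R-path is closed by a direct edge.
Euclidean: no — d R a and d R d, but not a R d.
Only Euclidean fails.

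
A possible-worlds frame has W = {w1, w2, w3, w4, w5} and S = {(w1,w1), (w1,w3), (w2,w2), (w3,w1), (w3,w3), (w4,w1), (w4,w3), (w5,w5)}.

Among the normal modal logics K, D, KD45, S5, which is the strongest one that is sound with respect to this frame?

Serial (axiom D): yes — every world has a successor (e.g. w1 S w1).
Euclidean (axiom 5): yes — any two successors of a common world are S-related.
Transitive (axiom 4): yes — every two-step S-path is closed by a direct edge.
Reflexive (axiom T): no — w4 is not related to itself.
So F validates K, D, KD45; S5 would additionally require S to be reflexive. The strongest is KD45.

KD45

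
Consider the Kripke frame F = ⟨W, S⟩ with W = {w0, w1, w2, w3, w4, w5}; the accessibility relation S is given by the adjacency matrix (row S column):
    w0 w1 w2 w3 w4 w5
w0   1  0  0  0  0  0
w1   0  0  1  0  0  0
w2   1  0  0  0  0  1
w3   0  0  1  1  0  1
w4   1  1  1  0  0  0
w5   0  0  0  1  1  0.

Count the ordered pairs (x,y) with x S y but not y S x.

8

Enumerating: (w1,w2), (w2,w0), (w2,w5), (w3,w2), (w4,w0), (w4,w1), (w4,w2), (w5,w4).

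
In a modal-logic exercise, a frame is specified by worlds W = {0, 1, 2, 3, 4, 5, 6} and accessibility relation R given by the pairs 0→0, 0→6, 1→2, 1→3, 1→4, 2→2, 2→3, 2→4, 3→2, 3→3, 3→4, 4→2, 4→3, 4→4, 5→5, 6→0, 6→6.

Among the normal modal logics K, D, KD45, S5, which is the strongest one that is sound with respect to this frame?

Serial (axiom D): yes — every world has a successor (e.g. 0 R 0).
Euclidean (axiom 5): yes — any two successors of a common world are R-related.
Transitive (axiom 4): yes — every two-step R-path is closed by a direct edge.
Reflexive (axiom T): no — 1 is not related to itself.
So F validates K, D, KD45; S5 would additionally require R to be reflexive. The strongest is KD45.

KD45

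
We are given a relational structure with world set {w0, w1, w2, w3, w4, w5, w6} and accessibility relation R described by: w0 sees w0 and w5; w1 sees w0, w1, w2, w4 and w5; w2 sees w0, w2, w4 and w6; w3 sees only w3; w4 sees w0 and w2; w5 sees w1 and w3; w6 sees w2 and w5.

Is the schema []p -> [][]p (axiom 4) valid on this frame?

The schema 4 characterises exactly the transitive frames.
Transitive: no — w0 R w5 and w5 R w1, but not w0 R w1.

No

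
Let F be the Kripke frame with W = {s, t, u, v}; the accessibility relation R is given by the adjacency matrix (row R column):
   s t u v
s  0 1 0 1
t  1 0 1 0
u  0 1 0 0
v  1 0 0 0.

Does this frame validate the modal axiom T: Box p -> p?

The schema T characterises exactly the reflexive frames.
Reflexive: no — s is not related to itself.

No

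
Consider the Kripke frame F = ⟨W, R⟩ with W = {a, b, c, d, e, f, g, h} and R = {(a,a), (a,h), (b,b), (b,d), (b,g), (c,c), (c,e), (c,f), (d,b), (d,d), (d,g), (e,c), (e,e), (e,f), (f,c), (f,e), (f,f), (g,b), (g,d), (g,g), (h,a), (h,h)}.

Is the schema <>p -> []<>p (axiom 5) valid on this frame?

By correspondence theory, 5 is valid on a frame iff R is Euclidean.
Euclidean: yes — any two successors of a common world are R-related.

Yes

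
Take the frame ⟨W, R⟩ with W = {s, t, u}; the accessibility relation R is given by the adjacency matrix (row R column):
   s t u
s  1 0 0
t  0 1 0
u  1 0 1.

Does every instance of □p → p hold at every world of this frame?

Axiom T corresponds to the accessibility relation being reflexive.
Reflexive: yes — every world is R-related to itself.

Yes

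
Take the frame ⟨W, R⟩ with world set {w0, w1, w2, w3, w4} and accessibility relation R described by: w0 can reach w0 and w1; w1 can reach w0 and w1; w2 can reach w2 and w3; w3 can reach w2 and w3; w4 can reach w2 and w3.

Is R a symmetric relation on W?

Symmetric: no — w4 R w2 but not w2 R w4.

No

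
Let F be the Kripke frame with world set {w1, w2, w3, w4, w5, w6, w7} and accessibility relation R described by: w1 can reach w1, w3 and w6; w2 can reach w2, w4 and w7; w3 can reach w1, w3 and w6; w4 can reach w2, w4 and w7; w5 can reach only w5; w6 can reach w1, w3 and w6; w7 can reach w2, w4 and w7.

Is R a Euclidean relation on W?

Euclidean: yes — any two successors of a common world are R-related.

Yes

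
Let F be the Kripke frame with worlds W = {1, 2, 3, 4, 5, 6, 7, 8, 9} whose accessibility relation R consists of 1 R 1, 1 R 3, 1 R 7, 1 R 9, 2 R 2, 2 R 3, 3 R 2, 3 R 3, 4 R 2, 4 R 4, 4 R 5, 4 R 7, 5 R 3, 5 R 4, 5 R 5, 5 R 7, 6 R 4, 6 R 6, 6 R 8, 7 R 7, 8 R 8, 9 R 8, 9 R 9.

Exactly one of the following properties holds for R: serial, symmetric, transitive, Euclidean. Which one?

serial

Serial: yes — every world has a successor (e.g. 1 R 1).
Symmetric: no — 1 R 3 but not 3 R 1.
Transitive: no — 1 R 3 and 3 R 2, but not 1 R 2.
Euclidean: no — 1 R 3 and 1 R 7, but not 3 R 7.
Only serial holds.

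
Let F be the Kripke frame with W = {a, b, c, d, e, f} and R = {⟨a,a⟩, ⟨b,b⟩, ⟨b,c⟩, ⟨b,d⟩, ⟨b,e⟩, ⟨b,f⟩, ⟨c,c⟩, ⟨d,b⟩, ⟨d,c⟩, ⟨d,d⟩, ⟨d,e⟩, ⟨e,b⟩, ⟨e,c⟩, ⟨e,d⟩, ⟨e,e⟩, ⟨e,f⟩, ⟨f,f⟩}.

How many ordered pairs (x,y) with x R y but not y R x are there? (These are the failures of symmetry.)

Enumerating: (b,c), (b,f), (d,c), (e,c), (e,f).

5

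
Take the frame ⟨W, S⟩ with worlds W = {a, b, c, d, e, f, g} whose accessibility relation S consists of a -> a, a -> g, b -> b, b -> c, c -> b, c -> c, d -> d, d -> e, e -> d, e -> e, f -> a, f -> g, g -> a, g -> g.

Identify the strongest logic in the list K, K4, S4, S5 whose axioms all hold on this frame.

K4

Transitive (axiom 4): yes — every two-step S-path is closed by a direct edge.
Reflexive (axiom T): no — f is not related to itself.
Euclidean (axiom 5): yes — any two successors of a common world are S-related.
So F validates K, K4; S4 would additionally require S to be reflexive. The strongest is K4.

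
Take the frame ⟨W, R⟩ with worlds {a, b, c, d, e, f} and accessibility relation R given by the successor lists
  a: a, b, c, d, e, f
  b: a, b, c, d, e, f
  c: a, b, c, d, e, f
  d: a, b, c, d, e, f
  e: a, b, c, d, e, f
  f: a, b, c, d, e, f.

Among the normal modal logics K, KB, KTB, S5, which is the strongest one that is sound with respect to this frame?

S5

Symmetric (axiom B): yes — every pair in R has its reverse in R.
Reflexive (axiom T): yes — every world is R-related to itself.
Euclidean (axiom 5): yes — any two successors of a common world are R-related.
So F validates K, KB, KTB, S5. The strongest is S5.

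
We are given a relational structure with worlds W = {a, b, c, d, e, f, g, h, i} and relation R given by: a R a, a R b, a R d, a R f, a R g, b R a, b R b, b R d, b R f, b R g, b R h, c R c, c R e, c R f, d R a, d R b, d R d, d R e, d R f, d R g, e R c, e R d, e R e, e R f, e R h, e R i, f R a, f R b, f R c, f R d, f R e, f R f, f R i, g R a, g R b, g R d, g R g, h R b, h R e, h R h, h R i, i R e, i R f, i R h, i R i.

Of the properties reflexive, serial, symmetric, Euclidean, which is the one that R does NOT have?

Euclidean

Reflexive: yes — every world is R-related to itself.
Serial: yes — every world has a successor (e.g. a R a).
Symmetric: yes — every pair in R has its reverse in R.
Euclidean: no — a R f and a R g, but not f R g.
Only Euclidean fails.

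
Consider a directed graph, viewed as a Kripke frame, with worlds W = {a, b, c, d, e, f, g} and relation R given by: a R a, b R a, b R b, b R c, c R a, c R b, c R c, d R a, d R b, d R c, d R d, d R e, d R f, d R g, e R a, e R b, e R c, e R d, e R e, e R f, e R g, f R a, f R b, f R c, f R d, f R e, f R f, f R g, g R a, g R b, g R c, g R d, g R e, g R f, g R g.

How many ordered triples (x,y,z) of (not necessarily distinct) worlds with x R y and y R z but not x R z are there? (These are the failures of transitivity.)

R is transitive; there are no such tuples.

0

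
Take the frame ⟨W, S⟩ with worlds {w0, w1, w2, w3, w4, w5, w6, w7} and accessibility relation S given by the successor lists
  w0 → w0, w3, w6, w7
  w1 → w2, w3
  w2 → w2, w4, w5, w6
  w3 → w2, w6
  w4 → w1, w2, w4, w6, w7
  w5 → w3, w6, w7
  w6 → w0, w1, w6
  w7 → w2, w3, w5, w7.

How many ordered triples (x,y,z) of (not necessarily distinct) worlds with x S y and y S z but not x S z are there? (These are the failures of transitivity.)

36

Enumerating: (w0,w3,w2), (w0,w6,w1), (w0,w7,w2), (w0,w7,w5), (w1,w2,w4), (w1,w2,w5), (w1,w2,w6), (w1,w3,w6), (w2,w4,w1), (w2,w4,w7), (w2,w5,w3), (w2,w5,w7), … and 24 more.
Total: 36.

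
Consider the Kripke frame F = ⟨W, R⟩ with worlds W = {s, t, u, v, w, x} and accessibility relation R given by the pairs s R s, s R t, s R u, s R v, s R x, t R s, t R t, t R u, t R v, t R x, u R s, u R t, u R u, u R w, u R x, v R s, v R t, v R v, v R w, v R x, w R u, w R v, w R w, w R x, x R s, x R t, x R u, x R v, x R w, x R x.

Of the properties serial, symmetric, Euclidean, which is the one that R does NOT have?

Serial: yes — every world has a successor (e.g. s R s).
Symmetric: yes — every pair in R has its reverse in R.
Euclidean: no — s R u and s R v, but not u R v.
Only Euclidean fails.

Euclidean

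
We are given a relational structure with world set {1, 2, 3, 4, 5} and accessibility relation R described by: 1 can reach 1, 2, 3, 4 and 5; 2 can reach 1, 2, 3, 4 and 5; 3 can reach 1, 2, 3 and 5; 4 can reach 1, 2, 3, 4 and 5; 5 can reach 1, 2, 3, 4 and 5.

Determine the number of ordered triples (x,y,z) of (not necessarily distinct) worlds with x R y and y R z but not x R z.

Enumerating: (3,1,4), (3,2,4), (3,5,4).

3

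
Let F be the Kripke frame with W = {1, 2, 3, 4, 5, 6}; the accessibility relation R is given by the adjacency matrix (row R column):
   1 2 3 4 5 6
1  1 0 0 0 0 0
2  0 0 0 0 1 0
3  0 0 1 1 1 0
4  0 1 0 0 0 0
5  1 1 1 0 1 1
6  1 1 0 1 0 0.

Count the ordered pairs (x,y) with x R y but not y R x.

7

Enumerating: (3,4), (4,2), (5,1), (5,6), (6,1), (6,2), (6,4).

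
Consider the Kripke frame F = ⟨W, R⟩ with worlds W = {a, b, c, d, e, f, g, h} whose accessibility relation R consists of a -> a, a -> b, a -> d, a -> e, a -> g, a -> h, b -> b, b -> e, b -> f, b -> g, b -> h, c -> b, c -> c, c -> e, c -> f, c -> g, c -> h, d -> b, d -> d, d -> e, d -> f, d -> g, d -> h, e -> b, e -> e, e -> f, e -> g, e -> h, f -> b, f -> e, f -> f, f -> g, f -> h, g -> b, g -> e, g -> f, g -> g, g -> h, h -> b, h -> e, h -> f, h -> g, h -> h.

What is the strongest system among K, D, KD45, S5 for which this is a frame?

Serial (axiom D): yes — every world has a successor (e.g. a R a).
Euclidean (axiom 5): no — a R b and a R d, but not b R d.
Transitive (axiom 4): no — a R b and b R f, but not a R f.
Reflexive (axiom T): yes — every world is R-related to itself.
So F validates K, D; KD45 would additionally require R to be Euclidean and transitive. The strongest is D.

D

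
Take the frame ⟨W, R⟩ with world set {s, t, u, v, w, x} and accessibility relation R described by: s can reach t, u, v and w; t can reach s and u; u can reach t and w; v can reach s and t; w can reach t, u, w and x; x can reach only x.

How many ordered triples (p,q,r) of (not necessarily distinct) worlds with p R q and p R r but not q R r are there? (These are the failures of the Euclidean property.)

24

Enumerating: (s,t,t), (s,t,v), (s,t,w), (s,u,u), (s,u,v), (s,v,u), (s,v,v), (s,v,w), (s,w,v), (t,s,s), (t,u,s), (t,u,u), … and 12 more.
Total: 24.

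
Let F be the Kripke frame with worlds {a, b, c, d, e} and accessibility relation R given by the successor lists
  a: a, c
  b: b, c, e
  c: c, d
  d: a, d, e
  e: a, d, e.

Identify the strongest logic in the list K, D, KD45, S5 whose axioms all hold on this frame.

D

Serial (axiom D): yes — every world has a successor (e.g. a R a).
Euclidean (axiom 5): no — b R c and b R e, but not c R e.
Transitive (axiom 4): no — a R c and c R d, but not a R d.
Reflexive (axiom T): yes — every world is R-related to itself.
So F validates K, D; KD45 would additionally require R to be Euclidean and transitive. The strongest is D.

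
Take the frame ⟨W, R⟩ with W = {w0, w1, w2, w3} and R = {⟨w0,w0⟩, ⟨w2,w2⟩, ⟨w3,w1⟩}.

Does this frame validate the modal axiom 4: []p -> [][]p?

Axiom 4 corresponds to the accessibility relation being transitive.
Transitive: yes — every two-step R-path is closed by a direct edge.

Yes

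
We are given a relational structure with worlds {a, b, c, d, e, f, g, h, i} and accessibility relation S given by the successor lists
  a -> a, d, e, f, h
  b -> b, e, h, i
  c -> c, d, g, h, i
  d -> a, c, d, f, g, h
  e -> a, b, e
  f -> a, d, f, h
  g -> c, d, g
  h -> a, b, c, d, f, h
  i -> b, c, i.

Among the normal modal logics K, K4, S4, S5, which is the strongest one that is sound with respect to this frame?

Transitive (axiom 4): no — a S d and d S c, but not a S c.
Reflexive (axiom T): yes — every world is S-related to itself.
Euclidean (axiom 5): no — a S d and a S e, but not d S e.
So F validates K; K4 would additionally require S to be transitive. The strongest is K.

K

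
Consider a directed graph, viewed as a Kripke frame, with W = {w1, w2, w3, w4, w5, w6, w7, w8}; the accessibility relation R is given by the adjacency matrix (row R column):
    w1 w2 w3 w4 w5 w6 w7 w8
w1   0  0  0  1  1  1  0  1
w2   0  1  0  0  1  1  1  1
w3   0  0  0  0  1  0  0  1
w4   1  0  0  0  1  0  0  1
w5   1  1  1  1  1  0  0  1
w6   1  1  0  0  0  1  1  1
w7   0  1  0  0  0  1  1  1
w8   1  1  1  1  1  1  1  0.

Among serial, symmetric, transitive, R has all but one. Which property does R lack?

Serial: yes — every world has a successor (e.g. w1 R w4).
Symmetric: yes — every pair in R has its reverse in R.
Transitive: no — w1 R w5 and w5 R w2, but not w1 R w2.
Only transitive fails.

transitive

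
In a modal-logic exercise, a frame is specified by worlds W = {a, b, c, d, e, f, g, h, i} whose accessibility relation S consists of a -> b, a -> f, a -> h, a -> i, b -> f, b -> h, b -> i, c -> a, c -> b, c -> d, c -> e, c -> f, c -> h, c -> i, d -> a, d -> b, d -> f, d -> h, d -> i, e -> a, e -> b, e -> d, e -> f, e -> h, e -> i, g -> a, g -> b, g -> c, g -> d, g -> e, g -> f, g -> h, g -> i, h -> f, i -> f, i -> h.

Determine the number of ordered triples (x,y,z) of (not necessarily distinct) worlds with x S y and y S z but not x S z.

S is transitive; there are no such tuples.

0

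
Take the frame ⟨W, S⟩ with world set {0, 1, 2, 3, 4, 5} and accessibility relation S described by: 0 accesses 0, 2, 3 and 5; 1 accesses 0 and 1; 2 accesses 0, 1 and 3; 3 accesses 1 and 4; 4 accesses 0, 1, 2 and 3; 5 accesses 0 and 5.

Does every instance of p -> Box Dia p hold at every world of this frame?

No

By correspondence theory, B is valid on a frame iff S is symmetric.
Symmetric: no — 0 S 3 but not 3 S 0.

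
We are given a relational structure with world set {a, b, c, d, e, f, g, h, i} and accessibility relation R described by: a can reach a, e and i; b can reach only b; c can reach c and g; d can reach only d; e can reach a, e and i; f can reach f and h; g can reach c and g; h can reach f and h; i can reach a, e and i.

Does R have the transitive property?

Transitive: yes — every two-step R-path is closed by a direct edge.

Yes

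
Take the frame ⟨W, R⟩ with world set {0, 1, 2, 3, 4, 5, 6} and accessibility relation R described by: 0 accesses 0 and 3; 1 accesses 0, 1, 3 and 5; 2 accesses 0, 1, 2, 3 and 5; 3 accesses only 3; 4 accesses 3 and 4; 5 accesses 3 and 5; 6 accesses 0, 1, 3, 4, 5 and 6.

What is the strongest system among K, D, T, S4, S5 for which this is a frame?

S4

Serial (axiom D): yes — every world has a successor (e.g. 0 R 0).
Reflexive (axiom T): yes — every world is R-related to itself.
Transitive (axiom 4): yes — every two-step R-path is closed by a direct edge.
Euclidean (axiom 5): no — 1 R 0 and 1 R 5, but not 0 R 5.
So F validates K, D, T, S4; S5 would additionally require R to be Euclidean. The strongest is S4.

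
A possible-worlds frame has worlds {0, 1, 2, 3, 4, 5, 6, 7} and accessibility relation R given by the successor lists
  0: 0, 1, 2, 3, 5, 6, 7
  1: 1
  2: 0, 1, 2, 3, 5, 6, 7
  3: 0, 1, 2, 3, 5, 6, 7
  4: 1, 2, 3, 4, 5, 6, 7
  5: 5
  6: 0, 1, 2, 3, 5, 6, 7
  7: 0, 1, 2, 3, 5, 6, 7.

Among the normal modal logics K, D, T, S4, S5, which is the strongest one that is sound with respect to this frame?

Serial (axiom D): yes — every world has a successor (e.g. 0 R 0).
Reflexive (axiom T): yes — every world is R-related to itself.
Transitive (axiom 4): no — 4 R 2 and 2 R 0, but not 4 R 0.
Euclidean (axiom 5): no — 0 R 1 and 0 R 2, but not 1 R 2.
So F validates K, D, T; S4 would additionally require R to be transitive. The strongest is T.

T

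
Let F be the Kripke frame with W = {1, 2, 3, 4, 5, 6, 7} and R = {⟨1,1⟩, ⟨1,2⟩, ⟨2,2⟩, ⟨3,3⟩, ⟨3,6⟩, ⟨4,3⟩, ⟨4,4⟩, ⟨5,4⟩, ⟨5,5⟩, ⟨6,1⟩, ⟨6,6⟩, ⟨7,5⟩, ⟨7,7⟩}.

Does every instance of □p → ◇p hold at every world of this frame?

Yes

Axiom D corresponds to the accessibility relation being serial.
Serial: yes — every world has a successor (e.g. 1 R 1).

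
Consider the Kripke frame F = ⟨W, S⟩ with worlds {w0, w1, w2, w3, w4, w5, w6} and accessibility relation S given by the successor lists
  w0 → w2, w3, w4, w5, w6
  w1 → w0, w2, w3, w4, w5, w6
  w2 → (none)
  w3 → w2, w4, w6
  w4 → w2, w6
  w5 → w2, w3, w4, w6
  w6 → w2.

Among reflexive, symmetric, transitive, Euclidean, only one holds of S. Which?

Reflexive: no — w0 is not related to itself.
Symmetric: no — w0 S w2 but not w2 S w0.
Transitive: yes — every two-step S-path is closed by a direct edge.
Euclidean: no — w0 S w2 and w0 S w3, but not w2 S w3.
Only transitive holds.

transitive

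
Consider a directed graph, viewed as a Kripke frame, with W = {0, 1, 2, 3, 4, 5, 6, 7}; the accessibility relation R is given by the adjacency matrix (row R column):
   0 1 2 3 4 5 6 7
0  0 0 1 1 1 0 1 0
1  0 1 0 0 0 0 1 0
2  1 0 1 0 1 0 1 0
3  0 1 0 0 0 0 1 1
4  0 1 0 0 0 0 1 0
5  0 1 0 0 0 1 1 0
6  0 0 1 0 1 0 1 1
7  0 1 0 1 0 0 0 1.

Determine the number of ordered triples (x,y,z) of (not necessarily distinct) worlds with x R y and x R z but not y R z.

Enumerating: (0,2,3), (0,3,2), (0,3,3), (0,3,4), (0,4,2), (0,4,3), (0,4,4), (0,6,3), (1,6,1), (2,0,0), (2,4,0), (2,4,2), … and 19 more.
Total: 31.

31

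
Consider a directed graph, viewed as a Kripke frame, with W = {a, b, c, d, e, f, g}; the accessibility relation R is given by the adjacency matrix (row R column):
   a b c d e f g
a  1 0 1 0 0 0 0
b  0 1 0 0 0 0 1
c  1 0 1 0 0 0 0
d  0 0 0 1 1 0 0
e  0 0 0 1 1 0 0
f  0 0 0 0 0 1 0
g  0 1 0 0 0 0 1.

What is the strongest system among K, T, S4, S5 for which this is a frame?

S5

Reflexive (axiom T): yes — every world is R-related to itself.
Transitive (axiom 4): yes — every two-step R-path is closed by a direct edge.
Euclidean (axiom 5): yes — any two successors of a common world are R-related.
So F validates K, T, S4, S5. The strongest is S5.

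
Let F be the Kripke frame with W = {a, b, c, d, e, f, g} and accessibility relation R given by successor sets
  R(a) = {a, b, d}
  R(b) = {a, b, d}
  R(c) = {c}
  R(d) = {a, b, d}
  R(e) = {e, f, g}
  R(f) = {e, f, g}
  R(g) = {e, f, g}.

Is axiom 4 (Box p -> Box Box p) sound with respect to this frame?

Axiom 4 corresponds to the accessibility relation being transitive.
Transitive: yes — every two-step R-path is closed by a direct edge.

Yes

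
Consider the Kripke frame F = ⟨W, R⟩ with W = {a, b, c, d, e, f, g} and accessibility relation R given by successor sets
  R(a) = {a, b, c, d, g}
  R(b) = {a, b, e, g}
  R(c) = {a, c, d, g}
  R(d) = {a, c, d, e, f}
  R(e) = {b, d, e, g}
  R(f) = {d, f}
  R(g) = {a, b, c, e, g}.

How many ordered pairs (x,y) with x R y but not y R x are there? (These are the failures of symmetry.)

0

R is symmetric; there are no such tuples.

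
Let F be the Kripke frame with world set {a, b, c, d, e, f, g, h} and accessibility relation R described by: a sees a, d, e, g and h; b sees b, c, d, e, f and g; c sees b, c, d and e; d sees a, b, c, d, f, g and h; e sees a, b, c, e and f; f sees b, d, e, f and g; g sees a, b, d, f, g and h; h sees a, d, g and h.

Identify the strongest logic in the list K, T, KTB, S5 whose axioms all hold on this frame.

Reflexive (axiom T): yes — every world is R-related to itself.
Symmetric (axiom B): yes — every pair in R has its reverse in R.
Euclidean (axiom 5): no — a R d and a R e, but not d R e.
So F validates K, T, KTB; S5 would additionally require R to be Euclidean. The strongest is KTB.

KTB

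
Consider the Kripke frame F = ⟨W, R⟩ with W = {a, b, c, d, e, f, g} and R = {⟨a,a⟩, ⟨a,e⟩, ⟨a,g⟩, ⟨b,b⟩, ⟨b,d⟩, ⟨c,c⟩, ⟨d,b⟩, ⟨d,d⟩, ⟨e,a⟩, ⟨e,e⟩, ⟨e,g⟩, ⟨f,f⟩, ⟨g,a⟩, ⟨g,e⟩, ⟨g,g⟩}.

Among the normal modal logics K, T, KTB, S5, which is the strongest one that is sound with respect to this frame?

S5

Reflexive (axiom T): yes — every world is R-related to itself.
Symmetric (axiom B): yes — every pair in R has its reverse in R.
Euclidean (axiom 5): yes — any two successors of a common world are R-related.
So F validates K, T, KTB, S5. The strongest is S5.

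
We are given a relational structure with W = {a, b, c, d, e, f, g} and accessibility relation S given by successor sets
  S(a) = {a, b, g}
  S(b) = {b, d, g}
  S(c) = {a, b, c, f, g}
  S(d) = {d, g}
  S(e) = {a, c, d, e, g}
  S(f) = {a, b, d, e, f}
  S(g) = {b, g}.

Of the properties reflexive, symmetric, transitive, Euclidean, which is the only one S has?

Reflexive: yes — every world is S-related to itself.
Symmetric: no — a S b but not b S a.
Transitive: no — a S b and b S d, but not a S d.
Euclidean: no — b S g and b S d, but not g S d.
Only reflexive holds.

reflexive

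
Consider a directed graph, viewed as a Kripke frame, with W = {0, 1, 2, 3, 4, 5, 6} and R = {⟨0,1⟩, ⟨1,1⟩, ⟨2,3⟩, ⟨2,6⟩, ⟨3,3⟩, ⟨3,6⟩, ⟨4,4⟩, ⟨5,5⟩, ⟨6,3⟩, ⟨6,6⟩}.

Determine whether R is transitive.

Yes

Transitive: yes — every two-step R-path is closed by a direct edge.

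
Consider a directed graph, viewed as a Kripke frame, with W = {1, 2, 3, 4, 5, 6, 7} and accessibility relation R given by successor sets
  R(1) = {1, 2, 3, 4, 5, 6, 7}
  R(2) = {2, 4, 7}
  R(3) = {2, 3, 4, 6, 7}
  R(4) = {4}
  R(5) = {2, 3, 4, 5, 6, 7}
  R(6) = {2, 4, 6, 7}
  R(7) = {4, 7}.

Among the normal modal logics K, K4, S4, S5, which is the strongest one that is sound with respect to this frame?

S4

Transitive (axiom 4): yes — every two-step R-path is closed by a direct edge.
Reflexive (axiom T): yes — every world is R-related to itself.
Euclidean (axiom 5): no — 1 R 2 and 1 R 3, but not 2 R 3.
So F validates K, K4, S4; S5 would additionally require R to be Euclidean. The strongest is S4.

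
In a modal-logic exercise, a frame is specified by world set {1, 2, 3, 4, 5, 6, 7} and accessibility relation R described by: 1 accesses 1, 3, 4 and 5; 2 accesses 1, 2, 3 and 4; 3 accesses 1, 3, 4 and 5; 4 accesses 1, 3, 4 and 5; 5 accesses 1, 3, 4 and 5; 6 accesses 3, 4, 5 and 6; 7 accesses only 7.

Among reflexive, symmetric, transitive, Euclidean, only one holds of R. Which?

reflexive

Reflexive: yes — every world is R-related to itself.
Symmetric: no — 2 R 1 but not 1 R 2.
Transitive: no — 2 R 1 and 1 R 5, but not 2 R 5.
Euclidean: no — 2 R 1 and 2 R 2, but not 1 R 2.
Only reflexive holds.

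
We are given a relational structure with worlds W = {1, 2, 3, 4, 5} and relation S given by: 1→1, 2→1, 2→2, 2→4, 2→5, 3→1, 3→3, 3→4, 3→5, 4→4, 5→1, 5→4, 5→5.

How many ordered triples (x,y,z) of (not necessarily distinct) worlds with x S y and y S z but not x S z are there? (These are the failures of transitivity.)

S is transitive; there are no such tuples.

0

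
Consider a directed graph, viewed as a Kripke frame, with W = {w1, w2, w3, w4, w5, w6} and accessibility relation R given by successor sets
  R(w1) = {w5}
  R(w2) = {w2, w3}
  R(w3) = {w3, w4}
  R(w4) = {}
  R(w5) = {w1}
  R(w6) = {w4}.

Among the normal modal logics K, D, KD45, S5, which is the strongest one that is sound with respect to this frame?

K

Serial (axiom D): no — w4 has no R-successor.
Euclidean (axiom 5): no — w1 R w5 and w1 R w5, but not w5 R w5.
Transitive (axiom 4): no — w2 R w3 and w3 R w4, but not w2 R w4.
Reflexive (axiom T): no — w1 is not related to itself.
So F validates K; D would additionally require R to be serial. The strongest is K.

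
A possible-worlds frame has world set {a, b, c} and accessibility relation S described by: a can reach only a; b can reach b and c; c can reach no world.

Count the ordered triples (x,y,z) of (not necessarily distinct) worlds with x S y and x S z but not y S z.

Enumerating: (b,c,b), (b,c,c).

2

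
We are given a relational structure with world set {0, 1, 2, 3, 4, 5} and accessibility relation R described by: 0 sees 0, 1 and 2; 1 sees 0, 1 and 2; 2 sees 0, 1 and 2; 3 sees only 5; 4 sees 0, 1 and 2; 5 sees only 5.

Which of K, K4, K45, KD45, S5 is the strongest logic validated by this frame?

KD45

Transitive (axiom 4): yes — every two-step R-path is closed by a direct edge.
Euclidean (axiom 5): yes — any two successors of a common world are R-related.
Serial (axiom D): yes — every world has a successor (e.g. 0 R 0).
Reflexive (axiom T): no — 3 is not related to itself.
So F validates K, K4, K45, KD45; S5 would additionally require R to be reflexive. The strongest is KD45.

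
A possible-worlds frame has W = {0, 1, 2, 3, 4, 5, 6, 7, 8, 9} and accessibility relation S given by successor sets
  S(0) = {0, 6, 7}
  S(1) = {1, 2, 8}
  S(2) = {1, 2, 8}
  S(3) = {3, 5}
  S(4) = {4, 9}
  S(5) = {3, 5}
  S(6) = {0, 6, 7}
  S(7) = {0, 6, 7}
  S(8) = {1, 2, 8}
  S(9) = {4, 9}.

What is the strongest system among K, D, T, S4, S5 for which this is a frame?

S5

Serial (axiom D): yes — every world has a successor (e.g. 0 S 0).
Reflexive (axiom T): yes — every world is S-related to itself.
Transitive (axiom 4): yes — every two-step S-path is closed by a direct edge.
Euclidean (axiom 5): yes — any two successors of a common world are S-related.
So F validates K, D, T, S4, S5. The strongest is S5.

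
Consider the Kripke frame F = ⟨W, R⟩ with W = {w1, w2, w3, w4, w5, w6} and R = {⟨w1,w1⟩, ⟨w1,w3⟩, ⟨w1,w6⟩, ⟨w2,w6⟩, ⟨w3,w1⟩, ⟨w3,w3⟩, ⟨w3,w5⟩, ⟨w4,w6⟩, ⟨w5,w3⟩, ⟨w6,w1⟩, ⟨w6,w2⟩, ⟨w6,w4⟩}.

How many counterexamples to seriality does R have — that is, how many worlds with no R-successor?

0

R is serial; there are no such worlds.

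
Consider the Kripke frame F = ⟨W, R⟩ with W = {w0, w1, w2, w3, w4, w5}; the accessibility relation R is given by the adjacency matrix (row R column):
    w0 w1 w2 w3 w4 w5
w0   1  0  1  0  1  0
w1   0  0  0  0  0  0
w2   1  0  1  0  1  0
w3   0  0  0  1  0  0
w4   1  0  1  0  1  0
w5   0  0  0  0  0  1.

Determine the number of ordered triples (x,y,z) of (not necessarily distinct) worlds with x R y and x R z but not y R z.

R is Euclidean; there are no such tuples.

0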